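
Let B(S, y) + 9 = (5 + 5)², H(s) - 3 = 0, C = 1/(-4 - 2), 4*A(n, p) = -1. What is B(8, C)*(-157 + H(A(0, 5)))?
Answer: -14014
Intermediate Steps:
A(n, p) = -¼ (A(n, p) = (¼)*(-1) = -¼)
C = -⅙ (C = 1/(-6) = -⅙ ≈ -0.16667)
H(s) = 3 (H(s) = 3 + 0 = 3)
B(S, y) = 91 (B(S, y) = -9 + (5 + 5)² = -9 + 10² = -9 + 100 = 91)
B(8, C)*(-157 + H(A(0, 5))) = 91*(-157 + 3) = 91*(-154) = -14014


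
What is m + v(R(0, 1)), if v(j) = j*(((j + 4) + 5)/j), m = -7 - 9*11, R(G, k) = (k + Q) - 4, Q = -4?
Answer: -104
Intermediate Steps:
R(G, k) = -8 + k (R(G, k) = (k - 4) - 4 = (-4 + k) - 4 = -8 + k)
m = -106 (m = -7 - 99 = -106)
v(j) = 9 + j (v(j) = j*(((4 + j) + 5)/j) = j*((9 + j)/j) = 9 + j)
m + v(R(0, 1)) = -106 + (9 + (-8 + 1)) = -106 + (9 - 7) = -106 + 2 = -104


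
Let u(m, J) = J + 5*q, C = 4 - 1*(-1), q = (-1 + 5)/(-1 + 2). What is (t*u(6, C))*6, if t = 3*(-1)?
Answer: -450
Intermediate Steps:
t = -3
q = 4 (q = 4/1 = 4*1 = 4)
C = 5 (C = 4 + 1 = 5)
u(m, J) = 20 + J (u(m, J) = J + 5*4 = J + 20 = 20 + J)
(t*u(6, C))*6 = -3*(20 + 5)*6 = -3*25*6 = -75*6 = -450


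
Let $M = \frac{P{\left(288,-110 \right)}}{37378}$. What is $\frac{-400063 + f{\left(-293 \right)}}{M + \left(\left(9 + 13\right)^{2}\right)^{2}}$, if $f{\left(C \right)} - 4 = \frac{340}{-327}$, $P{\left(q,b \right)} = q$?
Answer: $- \frac{2444888121137}{1431609442656} \approx -1.7078$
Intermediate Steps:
$M = \frac{144}{18689}$ ($M = \frac{288}{37378} = 288 \cdot \frac{1}{37378} = \frac{144}{18689} \approx 0.0077051$)
$f{\left(C \right)} = \frac{968}{327}$ ($f{\left(C \right)} = 4 + \frac{340}{-327} = 4 + 340 \left(- \frac{1}{327}\right) = 4 - \frac{340}{327} = \frac{968}{327}$)
$\frac{-400063 + f{\left(-293 \right)}}{M + \left(\left(9 + 13\right)^{2}\right)^{2}} = \frac{-400063 + \frac{968}{327}}{\frac{144}{18689} + \left(\left(9 + 13\right)^{2}\right)^{2}} = - \frac{130819633}{327 \left(\frac{144}{18689} + \left(22^{2}\right)^{2}\right)} = - \frac{130819633}{327 \left(\frac{144}{18689} + 484^{2}\right)} = - \frac{130819633}{327 \left(\frac{144}{18689} + 234256\right)} = - \frac{130819633}{327 \cdot \frac{4378010528}{18689}} = \left(- \frac{130819633}{327}\right) \frac{18689}{4378010528} = - \frac{2444888121137}{1431609442656}$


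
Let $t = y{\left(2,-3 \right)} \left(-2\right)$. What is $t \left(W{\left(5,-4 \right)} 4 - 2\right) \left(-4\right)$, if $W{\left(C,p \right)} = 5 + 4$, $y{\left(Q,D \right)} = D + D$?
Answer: $-1632$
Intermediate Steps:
$y{\left(Q,D \right)} = 2 D$
$t = 12$ ($t = 2 \left(-3\right) \left(-2\right) = \left(-6\right) \left(-2\right) = 12$)
$W{\left(C,p \right)} = 9$
$t \left(W{\left(5,-4 \right)} 4 - 2\right) \left(-4\right) = 12 \left(9 \cdot 4 - 2\right) \left(-4\right) = 12 \left(36 - 2\right) \left(-4\right) = 12 \cdot 34 \left(-4\right) = 408 \left(-4\right) = -1632$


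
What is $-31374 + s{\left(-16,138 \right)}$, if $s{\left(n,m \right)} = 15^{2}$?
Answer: $-31149$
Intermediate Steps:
$s{\left(n,m \right)} = 225$
$-31374 + s{\left(-16,138 \right)} = -31374 + 225 = -31149$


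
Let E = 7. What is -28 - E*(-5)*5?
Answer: 147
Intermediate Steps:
-28 - E*(-5)*5 = -28 - 7*(-5)*5 = -28 - (-35)*5 = -28 - 1*(-175) = -28 + 175 = 147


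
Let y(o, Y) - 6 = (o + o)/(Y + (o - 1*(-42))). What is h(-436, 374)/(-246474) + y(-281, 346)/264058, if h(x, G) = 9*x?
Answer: 3080256174/193442421379 ≈ 0.015923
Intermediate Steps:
y(o, Y) = 6 + 2*o/(42 + Y + o) (y(o, Y) = 6 + (o + o)/(Y + (o - 1*(-42))) = 6 + (2*o)/(Y + (o + 42)) = 6 + (2*o)/(Y + (42 + o)) = 6 + (2*o)/(42 + Y + o) = 6 + 2*o/(42 + Y + o))
h(-436, 374)/(-246474) + y(-281, 346)/264058 = (9*(-436))/(-246474) + (2*(126 + 3*346 + 4*(-281))/(42 + 346 - 281))/264058 = -3924*(-1/246474) + (2*(126 + 1038 - 1124)/107)*(1/264058) = 218/13693 + (2*(1/107)*40)*(1/264058) = 218/13693 + (80/107)*(1/264058) = 218/13693 + 40/14127103 = 3080256174/193442421379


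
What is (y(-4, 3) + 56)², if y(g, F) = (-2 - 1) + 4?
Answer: 3249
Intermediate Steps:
y(g, F) = 1 (y(g, F) = -3 + 4 = 1)
(y(-4, 3) + 56)² = (1 + 56)² = 57² = 3249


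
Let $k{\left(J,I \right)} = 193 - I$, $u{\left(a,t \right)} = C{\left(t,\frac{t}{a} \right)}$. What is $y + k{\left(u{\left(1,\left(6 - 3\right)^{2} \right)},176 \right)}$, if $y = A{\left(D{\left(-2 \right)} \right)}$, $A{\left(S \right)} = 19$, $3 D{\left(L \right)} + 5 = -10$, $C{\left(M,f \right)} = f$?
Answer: $36$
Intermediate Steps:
$D{\left(L \right)} = -5$ ($D{\left(L \right)} = - \frac{5}{3} + \frac{1}{3} \left(-10\right) = - \frac{5}{3} - \frac{10}{3} = -5$)
$y = 19$
$u{\left(a,t \right)} = \frac{t}{a}$
$y + k{\left(u{\left(1,\left(6 - 3\right)^{2} \right)},176 \right)} = 19 + \left(193 - 176\right) = 19 + 17 = 36$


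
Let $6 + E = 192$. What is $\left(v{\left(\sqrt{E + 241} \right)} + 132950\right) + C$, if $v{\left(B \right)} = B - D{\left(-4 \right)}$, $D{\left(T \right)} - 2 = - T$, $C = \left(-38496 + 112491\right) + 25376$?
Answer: $232315 + \sqrt{427} \approx 2.3234 \cdot 10^{5}$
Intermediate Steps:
$E = 186$ ($E = -6 + 192 = 186$)
$C = 99371$ ($C = 73995 + 25376 = 99371$)
$D{\left(T \right)} = 2 - T$
$v{\left(B \right)} = -6 + B$ ($v{\left(B \right)} = B - \left(2 - -4\right) = B - \left(2 + 4\right) = B - 6 = -6 + B$)
$\left(v{\left(\sqrt{E + 241} \right)} + 132950\right) + C = \left(\left(-6 + \sqrt{186 + 241}\right) + 132950\right) + 99371 = \left(\left(-6 + \sqrt{427}\right) + 132950\right) + 99371 = \left(132944 + \sqrt{427}\right) + 99371 = 232315 + \sqrt{427}$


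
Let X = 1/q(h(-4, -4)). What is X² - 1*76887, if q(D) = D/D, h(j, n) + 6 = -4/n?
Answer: -76886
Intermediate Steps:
h(j, n) = -6 - 4/n
q(D) = 1
X = 1 (X = 1/1 = 1)
X² - 1*76887 = 1² - 1*76887 = 1 - 76887 = -76886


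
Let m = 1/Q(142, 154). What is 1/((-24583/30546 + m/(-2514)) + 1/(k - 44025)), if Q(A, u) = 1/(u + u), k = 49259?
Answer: -16747195779/15526477399 ≈ -1.0786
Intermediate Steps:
Q(A, u) = 1/(2*u)
m = 308 (m = 1/((½)/154) = 1/((½)*(1/154)) = 1/(1/308) = 308)
1/((-24583/30546 + m/(-2514)) + 1/(k - 44025)) = 1/((-24583/30546 + 308/(-2514)) + 1/(49259 - 44025)) = 1/((-24583*1/30546 + 308*(-1/2514)) + 1/5234) = 1/((-24583/30546 - 154/1257) + 1/5234) = 1/(-11868305/12798774 + 1/5234) = 1/(-15526477399/16747195779) = -16747195779/15526477399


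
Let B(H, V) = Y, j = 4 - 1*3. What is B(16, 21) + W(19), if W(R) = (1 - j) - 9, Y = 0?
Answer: -9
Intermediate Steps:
j = 1 (j = 4 - 3 = 1)
B(H, V) = 0
W(R) = -9 (W(R) = (1 - 1*1) - 9 = (1 - 1) - 9 = 0 - 9 = -9)
B(16, 21) + W(19) = 0 - 9 = -9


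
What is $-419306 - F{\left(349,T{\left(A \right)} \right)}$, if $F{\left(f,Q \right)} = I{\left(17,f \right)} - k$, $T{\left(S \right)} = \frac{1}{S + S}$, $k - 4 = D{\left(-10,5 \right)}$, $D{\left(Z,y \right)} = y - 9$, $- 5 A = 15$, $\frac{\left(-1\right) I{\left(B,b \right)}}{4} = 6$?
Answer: $-419282$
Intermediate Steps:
$I{\left(B,b \right)} = -24$ ($I{\left(B,b \right)} = \left(-4\right) 6 = -24$)
$A = -3$ ($A = \left(- \frac{1}{5}\right) 15 = -3$)
$D{\left(Z,y \right)} = -9 + y$ ($D{\left(Z,y \right)} = y - 9 = -9 + y$)
$k = 0$ ($k = 4 + \left(-9 + 5\right) = 4 - 4 = 0$)
$T{\left(S \right)} = \frac{1}{2 S}$
$F{\left(f,Q \right)} = -24$ ($F{\left(f,Q \right)} = -24 - 0 = -24 + 0 = -24$)
$-419306 - F{\left(349,T{\left(A \right)} \right)} = -419306 - -24 = -419306 + 24 = -419282$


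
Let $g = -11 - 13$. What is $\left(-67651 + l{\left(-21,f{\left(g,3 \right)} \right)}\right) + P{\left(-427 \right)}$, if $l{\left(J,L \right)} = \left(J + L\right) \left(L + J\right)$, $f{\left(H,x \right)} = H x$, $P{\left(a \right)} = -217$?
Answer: $-59219$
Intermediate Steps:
$g = -24$ ($g = -11 - 13 = -24$)
$l{\left(J,L \right)} = \left(J + L\right)^{2}$ ($l{\left(J,L \right)} = \left(J + L\right) \left(J + L\right) = \left(J + L\right)^{2}$)
$\left(-67651 + l{\left(-21,f{\left(g,3 \right)} \right)}\right) + P{\left(-427 \right)} = \left(-67651 + \left(-21 - 72\right)^{2}\right) - 217 = \left(-67651 + \left(-93\right)^{2}\right) - 217 = \left(-67651 + 8649\right) - 217 = -59002 - 217 = -59219$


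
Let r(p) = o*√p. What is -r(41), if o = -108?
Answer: 108*√41 ≈ 691.54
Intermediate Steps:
r(p) = -108*√p
-r(41) = -(-108)*√41 = 108*√41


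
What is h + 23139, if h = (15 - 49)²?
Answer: 24295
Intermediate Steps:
h = 1156 (h = (-34)² = 1156)
h + 23139 = 1156 + 23139 = 24295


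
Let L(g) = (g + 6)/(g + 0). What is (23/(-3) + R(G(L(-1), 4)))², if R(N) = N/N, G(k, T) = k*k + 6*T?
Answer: 400/9 ≈ 44.444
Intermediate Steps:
L(g) = (6 + g)/g
G(k, T) = k² + 6*T
R(N) = 1
(23/(-3) + R(G(L(-1), 4)))² = (23/(-3) + 1)² = (23*(-⅓) + 1)² = (-23/3 + 1)² = (-20/3)² = 400/9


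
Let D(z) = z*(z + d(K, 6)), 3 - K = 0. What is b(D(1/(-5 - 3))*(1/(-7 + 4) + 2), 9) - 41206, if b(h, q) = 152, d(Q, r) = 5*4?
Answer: -41054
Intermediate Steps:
K = 3 (K = 3 - 1*0 = 3 + 0 = 3)
d(Q, r) = 20
D(z) = z*(20 + z) (D(z) = z*(z + 20) = z*(20 + z))
b(D(1/(-5 - 3))*(1/(-7 + 4) + 2), 9) - 41206 = 152 - 41206 = -41054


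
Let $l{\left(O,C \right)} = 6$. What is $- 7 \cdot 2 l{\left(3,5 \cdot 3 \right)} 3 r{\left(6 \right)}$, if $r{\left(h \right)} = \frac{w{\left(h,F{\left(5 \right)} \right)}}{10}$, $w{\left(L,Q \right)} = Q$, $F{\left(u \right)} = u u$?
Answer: $-630$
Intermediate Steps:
$F{\left(u \right)} = u^{2}$
$r{\left(h \right)} = \frac{5}{2}$ ($r{\left(h \right)} = \frac{5^{2}}{10} = 25 \cdot \frac{1}{10} = \frac{5}{2}$)
$- 7 \cdot 2 l{\left(3,5 \cdot 3 \right)} 3 r{\left(6 \right)} = - 7 \cdot 2 \cdot 6 \cdot 3 \cdot \frac{5}{2} = - 7 \cdot 12 \cdot 3 \cdot \frac{5}{2} = \left(-7\right) 36 \cdot \frac{5}{2} = \left(-252\right) \frac{5}{2} = -630$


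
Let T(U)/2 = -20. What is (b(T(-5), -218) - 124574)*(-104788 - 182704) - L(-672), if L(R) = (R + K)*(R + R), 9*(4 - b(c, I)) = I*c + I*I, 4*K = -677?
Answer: 112825143416/3 ≈ 3.7608e+10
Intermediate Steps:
K = -677/4 (K = (1/4)*(-677) = -677/4 ≈ -169.25)
T(U) = -40 (T(U) = 2*(-20) = -40)
b(c, I) = 4 - I**2/9 - I*c/9 (b(c, I) = 4 - (I*c + I*I)/9 = 4 - (I*c + I**2)/9 = 4 - (I**2 + I*c)/9 = 4 + (-I**2/9 - I*c/9) = 4 - I**2/9 - I*c/9)
L(R) = 2*R*(-677/4 + R) (L(R) = (R - 677/4)*(R + R) = (-677/4 + R)*(2*R) = 2*R*(-677/4 + R))
(b(T(-5), -218) - 124574)*(-104788 - 182704) - L(-672) = ((4 - 1/9*(-218)**2 - 1/9*(-218)*(-40)) - 124574)*(-104788 - 182704) - (-672)*(-677 + 4*(-672))/2 = ((4 - 1/9*47524 - 8720/9) - 124574)*(-287492) - (-672)*(-677 - 2688)/2 = ((4 - 47524/9 - 8720/9) - 124574)*(-287492) - (-672)*(-3365)/2 = (-18736/3 - 124574)*(-287492) - 1*1130640 = -392458/3*(-287492) - 1130640 = 112828535336/3 - 1130640 = 112825143416/3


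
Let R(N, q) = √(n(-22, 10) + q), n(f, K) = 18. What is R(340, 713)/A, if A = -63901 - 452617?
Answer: -√731/516518 ≈ -5.2345e-5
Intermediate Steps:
R(N, q) = √(18 + q)
A = -516518
R(340, 713)/A = √(18 + 713)/(-516518) = √731*(-1/516518) = -√731/516518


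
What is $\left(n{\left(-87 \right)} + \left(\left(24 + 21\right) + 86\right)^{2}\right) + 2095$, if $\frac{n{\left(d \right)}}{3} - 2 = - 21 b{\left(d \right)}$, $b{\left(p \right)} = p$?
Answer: $24743$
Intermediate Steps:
$n{\left(d \right)} = 6 - 63 d$ ($n{\left(d \right)} = 6 + 3 \left(- 21 d\right) = 6 - 63 d$)
$\left(n{\left(-87 \right)} + \left(\left(24 + 21\right) + 86\right)^{2}\right) + 2095 = \left(\left(6 - -5481\right) + \left(\left(24 + 21\right) + 86\right)^{2}\right) + 2095 = \left(\left(6 + 5481\right) + \left(45 + 86\right)^{2}\right) + 2095 = \left(5487 + 131^{2}\right) + 2095 = \left(5487 + 17161\right) + 2095 = 22648 + 2095 = 24743$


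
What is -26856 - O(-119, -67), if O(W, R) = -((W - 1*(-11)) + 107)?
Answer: -26857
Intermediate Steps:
O(W, R) = -118 - W (O(W, R) = -((W + 11) + 107) = -((11 + W) + 107) = -(118 + W) = -118 - W)
-26856 - O(-119, -67) = -26856 - (-118 - 1*(-119)) = -26856 - (-118 + 119) = -26856 - 1*1 = -26856 - 1 = -26857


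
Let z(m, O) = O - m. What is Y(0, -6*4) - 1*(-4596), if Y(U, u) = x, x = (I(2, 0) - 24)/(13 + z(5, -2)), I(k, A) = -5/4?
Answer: 110203/24 ≈ 4591.8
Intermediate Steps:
I(k, A) = -5/4 (I(k, A) = -5*1/4 = -5/4)
x = -101/24 (x = (-5/4 - 24)/(13 + (-2 - 1*5)) = -101/(4*(13 + (-2 - 5))) = -101/(4*(13 - 7)) = -101/4/6 = -101/4*1/6 = -101/24 ≈ -4.2083)
Y(U, u) = -101/24
Y(0, -6*4) - 1*(-4596) = -101/24 - 1*(-4596) = -101/24 + 4596 = 110203/24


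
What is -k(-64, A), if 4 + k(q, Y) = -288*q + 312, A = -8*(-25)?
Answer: -18740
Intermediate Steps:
A = 200
k(q, Y) = 308 - 288*q (k(q, Y) = -4 + (-288*q + 312) = -4 + (312 - 288*q) = 308 - 288*q)
-k(-64, A) = -(308 - 288*(-64)) = -(308 + 18432) = -1*18740 = -18740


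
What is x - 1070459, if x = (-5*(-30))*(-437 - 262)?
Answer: -1175309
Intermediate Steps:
x = -104850 (x = 150*(-699) = -104850)
x - 1070459 = -104850 - 1070459 = -1175309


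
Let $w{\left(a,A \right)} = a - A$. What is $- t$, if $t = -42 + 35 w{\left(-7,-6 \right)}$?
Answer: $77$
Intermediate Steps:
$t = -77$ ($t = -42 + 35 \left(-7 - -6\right) = -42 + 35 \left(-7 + 6\right) = -42 + 35 \left(-1\right) = -42 - 35 = -77$)
$- t = \left(-1\right) \left(-77\right) = 77$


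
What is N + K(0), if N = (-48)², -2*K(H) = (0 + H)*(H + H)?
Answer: 2304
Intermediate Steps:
K(H) = -H² (K(H) = -(0 + H)*(H + H)/2 = -H*2*H/2 = -H²)
N = 2304
N + K(0) = 2304 - 1*0² = 2304 - 1*0 = 2304 + 0 = 2304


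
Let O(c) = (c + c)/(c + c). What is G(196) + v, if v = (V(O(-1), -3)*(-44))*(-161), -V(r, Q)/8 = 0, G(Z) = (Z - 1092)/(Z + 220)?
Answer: -28/13 ≈ -2.1538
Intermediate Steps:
G(Z) = (-1092 + Z)/(220 + Z)
O(c) = 1 (O(c) = (2*c)/((2*c)) = (2*c)*(1/(2*c)) = 1)
V(r, Q) = 0 (V(r, Q) = -8*0 = 0)
v = 0 (v = (0*(-44))*(-161) = 0*(-161) = 0)
G(196) + v = (-1092 + 196)/(220 + 196) + 0 = -896/416 + 0 = (1/416)*(-896) + 0 = -28/13 + 0 = -28/13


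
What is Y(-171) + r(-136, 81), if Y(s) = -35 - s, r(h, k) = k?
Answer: 217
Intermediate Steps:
Y(-171) + r(-136, 81) = (-35 - 1*(-171)) + 81 = (-35 + 171) + 81 = 136 + 81 = 217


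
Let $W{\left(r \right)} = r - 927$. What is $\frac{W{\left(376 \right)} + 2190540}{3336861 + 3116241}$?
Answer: $\frac{2189989}{6453102} \approx 0.33937$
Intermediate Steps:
$W{\left(r \right)} = -927 + r$
$\frac{W{\left(376 \right)} + 2190540}{3336861 + 3116241} = \frac{\left(-927 + 376\right) + 2190540}{3336861 + 3116241} = \frac{-551 + 2190540}{6453102} = 2189989 \cdot \frac{1}{6453102} = \frac{2189989}{6453102}$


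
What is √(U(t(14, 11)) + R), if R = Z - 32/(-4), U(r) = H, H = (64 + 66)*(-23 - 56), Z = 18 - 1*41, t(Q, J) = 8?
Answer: 11*I*√85 ≈ 101.42*I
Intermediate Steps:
Z = -23 (Z = 18 - 41 = -23)
H = -10270 (H = 130*(-79) = -10270)
U(r) = -10270
R = -15 (R = -23 - 32/(-4) = -23 - ¼*(-32) = -23 + 8 = -15)
√(U(t(14, 11)) + R) = √(-10270 - 15) = √(-10285) = 11*I*√85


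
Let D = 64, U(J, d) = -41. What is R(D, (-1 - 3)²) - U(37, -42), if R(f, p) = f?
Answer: 105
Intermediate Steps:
R(D, (-1 - 3)²) - U(37, -42) = 64 - 1*(-41) = 64 + 41 = 105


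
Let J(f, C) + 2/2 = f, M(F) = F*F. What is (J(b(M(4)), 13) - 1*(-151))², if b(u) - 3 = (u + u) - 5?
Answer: 32400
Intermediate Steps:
M(F) = F²
b(u) = -2 + 2*u (b(u) = 3 + ((u + u) - 5) = 3 + (2*u - 5) = 3 + (-5 + 2*u) = -2 + 2*u)
J(f, C) = -1 + f
(J(b(M(4)), 13) - 1*(-151))² = ((-1 + (-2 + 2*4²)) - 1*(-151))² = ((-1 + (-2 + 2*16)) + 151)² = ((-1 + (-2 + 32)) + 151)² = ((-1 + 30) + 151)² = (29 + 151)² = 180² = 32400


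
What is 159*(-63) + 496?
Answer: -9521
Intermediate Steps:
159*(-63) + 496 = -10017 + 496 = -9521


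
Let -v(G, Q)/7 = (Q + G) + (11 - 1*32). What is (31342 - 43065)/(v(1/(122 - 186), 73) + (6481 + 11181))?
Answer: -750272/1107079 ≈ -0.67770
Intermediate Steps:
v(G, Q) = 147 - 7*G - 7*Q (v(G, Q) = -7*((Q + G) + (11 - 1*32)) = -7*((G + Q) + (11 - 32)) = -7*((G + Q) - 21) = -7*(-21 + G + Q) = 147 - 7*G - 7*Q)
(31342 - 43065)/(v(1/(122 - 186), 73) + (6481 + 11181)) = (31342 - 43065)/((147 - 7/(122 - 186) - 7*73) + (6481 + 11181)) = -11723/((147 - 7/(-64) - 511) + 17662) = -11723/((147 - 7*(-1/64) - 511) + 17662) = -11723/((147 + 7/64 - 511) + 17662) = -11723/(-23289/64 + 17662) = -11723/1107079/64 = -11723*64/1107079 = -750272/1107079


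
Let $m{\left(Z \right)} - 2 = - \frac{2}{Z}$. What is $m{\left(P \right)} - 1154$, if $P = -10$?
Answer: $- \frac{5759}{5} \approx -1151.8$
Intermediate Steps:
$m{\left(Z \right)} = 2 - \frac{2}{Z}$
$m{\left(P \right)} - 1154 = \left(2 - \frac{2}{-10}\right) - 1154 = \left(2 - - \frac{1}{5}\right) - 1154 = \left(2 + \frac{1}{5}\right) - 1154 = \frac{11}{5} - 1154 = - \frac{5759}{5}$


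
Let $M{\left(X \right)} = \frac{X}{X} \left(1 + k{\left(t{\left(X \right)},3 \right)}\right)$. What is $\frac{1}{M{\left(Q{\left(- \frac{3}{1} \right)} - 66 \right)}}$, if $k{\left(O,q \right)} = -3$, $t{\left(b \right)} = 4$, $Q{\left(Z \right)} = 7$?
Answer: $- \frac{1}{2} \approx -0.5$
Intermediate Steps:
$M{\left(X \right)} = -2$ ($M{\left(X \right)} = \frac{X}{X} \left(1 - 3\right) = 1 \left(-2\right) = -2$)
$\frac{1}{M{\left(Q{\left(- \frac{3}{1} \right)} - 66 \right)}} = \frac{1}{-2} = - \frac{1}{2}$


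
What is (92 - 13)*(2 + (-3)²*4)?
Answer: 3002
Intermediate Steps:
(92 - 13)*(2 + (-3)²*4) = 79*(2 + 9*4) = 79*(2 + 36) = 79*38 = 3002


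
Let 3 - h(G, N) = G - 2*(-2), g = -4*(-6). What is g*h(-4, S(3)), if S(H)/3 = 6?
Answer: 72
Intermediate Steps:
S(H) = 18 (S(H) = 3*6 = 18)
g = 24
h(G, N) = -1 - G (h(G, N) = 3 - (G - 2*(-2)) = 3 - (G + 4) = 3 - (4 + G) = 3 + (-4 - G) = -1 - G)
g*h(-4, S(3)) = 24*(-1 - 1*(-4)) = 24*(-1 + 4) = 24*3 = 72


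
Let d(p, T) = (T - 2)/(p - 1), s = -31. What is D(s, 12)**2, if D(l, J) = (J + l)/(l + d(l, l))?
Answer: 369664/919681 ≈ 0.40195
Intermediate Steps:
d(p, T) = (-2 + T)/(-1 + p)
D(l, J) = (J + l)/(l + (-2 + l)/(-1 + l))
D(s, 12)**2 = ((-1 - 31)*(12 - 31)/(-2 - 31 - 31*(-1 - 31)))**2 = (-32*(-19)/(-2 - 31 - 31*(-32)))**2 = (-32*(-19)/(-2 - 31 + 992))**2 = (-32*(-19)/959)**2 = ((1/959)*(-32)*(-19))**2 = (608/959)**2 = 369664/919681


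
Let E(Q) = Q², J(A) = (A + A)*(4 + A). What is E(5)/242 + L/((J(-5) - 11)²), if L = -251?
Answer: -60717/242 ≈ -250.90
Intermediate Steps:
J(A) = 2*A*(4 + A) (J(A) = (2*A)*(4 + A) = 2*A*(4 + A))
E(5)/242 + L/((J(-5) - 11)²) = 5²/242 - 251/(2*(-5)*(4 - 5) - 11)² = 25*(1/242) - 251/(2*(-5)*(-1) - 11)² = 25/242 - 251/(10 - 11)² = 25/242 - 251/((-1)²) = 25/242 - 251/1 = 25/242 - 251*1 = 25/242 - 251 = -60717/242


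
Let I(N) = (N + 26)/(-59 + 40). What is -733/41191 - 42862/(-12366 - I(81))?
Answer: 33372901347/9673582777 ≈ 3.4499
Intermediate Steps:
I(N) = -26/19 - N/19 (I(N) = (26 + N)/(-19) = (26 + N)*(-1/19) = -26/19 - N/19)
-733/41191 - 42862/(-12366 - I(81)) = -733/41191 - 42862/(-12366 - (-26/19 - 1/19*81)) = -733*1/41191 - 42862/(-12366 - (-26/19 - 81/19)) = -733/41191 - 42862/(-12366 - 1*(-107/19)) = -733/41191 - 42862/(-12366 + 107/19) = -733/41191 - 42862/(-234847/19) = -733/41191 - 42862*(-19/234847) = -733/41191 + 814378/234847 = 33372901347/9673582777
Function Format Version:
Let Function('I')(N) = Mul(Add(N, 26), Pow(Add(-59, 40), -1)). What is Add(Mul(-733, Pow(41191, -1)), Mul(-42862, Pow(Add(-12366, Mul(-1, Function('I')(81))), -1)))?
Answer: Rational(33372901347, 9673582777) ≈ 3.4499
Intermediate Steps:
Function('I')(N) = Add(Rational(-26, 19), Mul(Rational(-1, 19), N)) (Function('I')(N) = Mul(Add(26, N), Pow(-19, -1)) = Mul(Add(26, N), Rational(-1, 19)) = Add(Rational(-26, 19), Mul(Rational(-1, 19), N)))
Add(Mul(-733, Pow(41191, -1)), Mul(-42862, Pow(Add(-12366, Mul(-1, Function('I')(81))), -1))) = Add(Mul(-733, Pow(41191, -1)), Mul(-42862, Pow(Add(-12366, Mul(-1, Add(Rational(-26, 19), Mul(Rational(-1, 19), 81)))), -1))) = Add(Mul(-733, Rational(1, 41191)), Mul(-42862, Pow(Add(-12366, Mul(-1, Add(Rational(-26, 19), Rational(-81, 19)))), -1))) = Add(Rational(-733, 41191), Mul(-42862, Pow(Add(-12366, Mul(-1, Rational(-107, 19))), -1))) = Add(Rational(-733, 41191), Mul(-42862, Pow(Add(-12366, Rational(107, 19)), -1))) = Add(Rational(-733, 41191), Mul(-42862, Pow(Rational(-234847, 19), -1))) = Add(Rational(-733, 41191), Mul(-42862, Rational(-19, 234847))) = Add(Rational(-733, 41191), Rational(814378, 234847)) = Rational(33372901347, 9673582777)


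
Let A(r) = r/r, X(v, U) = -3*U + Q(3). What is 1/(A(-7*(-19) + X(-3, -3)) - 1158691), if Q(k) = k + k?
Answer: -1/1158690 ≈ -8.6304e-7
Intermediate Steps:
Q(k) = 2*k
X(v, U) = 6 - 3*U (X(v, U) = -3*U + 2*3 = -3*U + 6 = 6 - 3*U)
A(r) = 1
1/(A(-7*(-19) + X(-3, -3)) - 1158691) = 1/(1 - 1158691) = 1/(-1158690) = -1/1158690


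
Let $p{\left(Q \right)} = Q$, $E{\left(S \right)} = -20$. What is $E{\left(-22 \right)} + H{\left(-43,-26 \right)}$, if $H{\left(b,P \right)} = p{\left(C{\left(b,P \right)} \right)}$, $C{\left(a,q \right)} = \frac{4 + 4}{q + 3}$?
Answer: $- \frac{468}{23} \approx -20.348$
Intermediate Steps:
$C{\left(a,q \right)} = \frac{8}{3 + q}$
$H{\left(b,P \right)} = \frac{8}{3 + P}$
$E{\left(-22 \right)} + H{\left(-43,-26 \right)} = -20 + \frac{8}{3 - 26} = -20 + \frac{8}{-23} = -20 + 8 \left(- \frac{1}{23}\right) = -20 - \frac{8}{23} = - \frac{468}{23}$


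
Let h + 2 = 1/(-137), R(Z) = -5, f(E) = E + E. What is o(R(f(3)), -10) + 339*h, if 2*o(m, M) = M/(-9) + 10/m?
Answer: -839573/1233 ≈ -680.92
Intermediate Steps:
f(E) = 2*E
o(m, M) = 5/m - M/18 (o(m, M) = (M/(-9) + 10/m)/2 = (M*(-⅑) + 10/m)/2 = (-M/9 + 10/m)/2 = (10/m - M/9)/2 = 5/m - M/18)
h = -275/137 (h = -2 + 1/(-137) = -2 - 1/137 = -275/137 ≈ -2.0073)
o(R(f(3)), -10) + 339*h = (5/(-5) - 1/18*(-10)) + 339*(-275/137) = (5*(-⅕) + 5/9) - 93225/137 = (-1 + 5/9) - 93225/137 = -4/9 - 93225/137 = -839573/1233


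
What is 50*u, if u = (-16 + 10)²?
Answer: 1800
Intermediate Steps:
u = 36 (u = (-6)² = 36)
50*u = 50*36 = 1800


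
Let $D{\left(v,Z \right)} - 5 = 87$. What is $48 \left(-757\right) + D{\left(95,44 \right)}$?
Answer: $-36244$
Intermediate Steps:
$D{\left(v,Z \right)} = 92$ ($D{\left(v,Z \right)} = 5 + 87 = 92$)
$48 \left(-757\right) + D{\left(95,44 \right)} = 48 \left(-757\right) + 92 = -36336 + 92 = -36244$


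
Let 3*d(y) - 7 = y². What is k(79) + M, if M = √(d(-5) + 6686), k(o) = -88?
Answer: -88 + 7*√1230/3 ≈ -6.1668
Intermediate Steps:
d(y) = 7/3 + y²/3
M = 7*√1230/3 (M = √((7/3 + (⅓)*(-5)²) + 6686) = √((7/3 + (⅓)*25) + 6686) = √((7/3 + 25/3) + 6686) = √(32/3 + 6686) = √(20090/3) = 7*√1230/3 ≈ 81.833)
k(79) + M = -88 + 7*√1230/3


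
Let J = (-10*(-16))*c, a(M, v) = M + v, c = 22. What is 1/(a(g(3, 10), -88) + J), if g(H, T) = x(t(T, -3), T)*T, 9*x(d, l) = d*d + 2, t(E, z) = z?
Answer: 9/30998 ≈ 0.00029034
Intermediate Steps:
x(d, l) = 2/9 + d²/9 (x(d, l) = (d*d + 2)/9 = (d² + 2)/9 = (2 + d²)/9 = 2/9 + d²/9)
g(H, T) = 11*T/9 (g(H, T) = (2/9 + (⅑)*(-3)²)*T = (2/9 + (⅑)*9)*T = (2/9 + 1)*T = 11*T/9)
J = 3520 (J = -10*(-16)*22 = 160*22 = 3520)
1/(a(g(3, 10), -88) + J) = 1/(((11/9)*10 - 88) + 3520) = 1/((110/9 - 88) + 3520) = 1/(-682/9 + 3520) = 1/(30998/9) = 9/30998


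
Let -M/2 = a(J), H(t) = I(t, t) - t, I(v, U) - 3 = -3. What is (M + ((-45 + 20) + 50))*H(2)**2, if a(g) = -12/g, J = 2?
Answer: 148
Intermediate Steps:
I(v, U) = 0 (I(v, U) = 3 - 3 = 0)
H(t) = -t (H(t) = 0 - t = -t)
M = 12 (M = -(-24)/2 = -2*(-6) = 12)
(M + ((-45 + 20) + 50))*H(2)**2 = (12 + ((-45 + 20) + 50))*(-1*2)**2 = (12 + (-25 + 50))*(-2)**2 = (12 + 25)*4 = 37*4 = 148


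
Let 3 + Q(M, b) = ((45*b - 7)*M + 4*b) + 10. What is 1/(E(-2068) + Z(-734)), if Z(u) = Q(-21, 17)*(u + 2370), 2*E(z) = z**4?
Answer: 1/9144730499540 ≈ 1.0935e-13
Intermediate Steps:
E(z) = z**4/2
Q(M, b) = 7 + 4*b + M*(-7 + 45*b) (Q(M, b) = -3 + (((45*b - 7)*M + 4*b) + 10) = -3 + (((-7 + 45*b)*M + 4*b) + 10) = -3 + ((M*(-7 + 45*b) + 4*b) + 10) = -3 + ((4*b + M*(-7 + 45*b)) + 10) = -3 + (10 + 4*b + M*(-7 + 45*b)) = 7 + 4*b + M*(-7 + 45*b))
Z(u) = -37547910 - 15843*u (Z(u) = (7 - 7*(-21) + 4*17 + 45*(-21)*17)*(u + 2370) = (7 + 147 + 68 - 16065)*(2370 + u) = -15843*(2370 + u) = -37547910 - 15843*u)
1/(E(-2068) + Z(-734)) = 1/((1/2)*(-2068)**4 + (-37547910 - 15843*(-734))) = 1/((1/2)*18289512837376 + (-37547910 + 11628762)) = 1/(9144756418688 - 25919148) = 1/9144730499540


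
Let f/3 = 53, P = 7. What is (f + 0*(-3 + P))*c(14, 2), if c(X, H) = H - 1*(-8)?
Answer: 1590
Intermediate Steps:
c(X, H) = 8 + H (c(X, H) = H + 8 = 8 + H)
f = 159 (f = 3*53 = 159)
(f + 0*(-3 + P))*c(14, 2) = (159 + 0*(-3 + 7))*(8 + 2) = (159 + 0*4)*10 = (159 + 0)*10 = 159*10 = 1590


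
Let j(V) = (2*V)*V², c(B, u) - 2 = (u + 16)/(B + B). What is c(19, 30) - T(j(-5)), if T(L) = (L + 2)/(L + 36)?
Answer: 4171/2033 ≈ 2.0516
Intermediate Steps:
c(B, u) = 2 + (16 + u)/(2*B) (c(B, u) = 2 + (u + 16)/(B + B) = 2 + (16 + u)/((2*B)) = 2 + (16 + u)*(1/(2*B)) = 2 + (16 + u)/(2*B))
j(V) = 2*V³
T(L) = (2 + L)/(36 + L)
c(19, 30) - T(j(-5)) = (½)*(16 + 30 + 4*19)/19 - (2 + 2*(-5)³)/(36 + 2*(-5)³) = (½)*(1/19)*(16 + 30 + 76) - (2 + 2*(-125))/(36 + 2*(-125)) = (½)*(1/19)*122 - (2 - 250)/(36 - 250) = 61/19 - (-248)/(-214) = 61/19 - (-1)*(-248)/214 = 61/19 - 1*124/107 = 61/19 - 124/107 = 4171/2033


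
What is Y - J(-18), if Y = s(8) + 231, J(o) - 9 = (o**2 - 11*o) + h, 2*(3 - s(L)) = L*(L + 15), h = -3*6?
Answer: -371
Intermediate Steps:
h = -18
s(L) = 3 - L*(15 + L)/2 (s(L) = 3 - L*(L + 15)/2 = 3 - L*(15 + L)/2)
J(o) = -9 + o**2 - 11*o (J(o) = 9 + ((o**2 - 11*o) - 18) = 9 + (-18 + o**2 - 11*o) = -9 + o**2 - 11*o)
Y = 142 (Y = (3 - 15/2*8 - 1/2*8**2) + 231 = (3 - 60 - 1/2*64) + 231 = (3 - 60 - 32) + 231 = -89 + 231 = 142)
Y - J(-18) = 142 - (-9 + (-18)**2 - 11*(-18)) = 142 - (-9 + 324 + 198) = 142 - 1*513 = 142 - 513 = -371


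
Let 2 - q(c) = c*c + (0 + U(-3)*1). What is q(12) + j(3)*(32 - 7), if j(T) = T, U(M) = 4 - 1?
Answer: -70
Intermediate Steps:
U(M) = 3
q(c) = -1 - c**2 (q(c) = 2 - (c*c + (0 + 3*1)) = 2 - (c**2 + (0 + 3)) = 2 - (c**2 + 3) = 2 - (3 + c**2) = 2 + (-3 - c**2) = -1 - c**2)
q(12) + j(3)*(32 - 7) = (-1 - 1*12**2) + 3*(32 - 7) = (-1 - 1*144) + 3*25 = (-1 - 144) + 75 = -145 + 75 = -70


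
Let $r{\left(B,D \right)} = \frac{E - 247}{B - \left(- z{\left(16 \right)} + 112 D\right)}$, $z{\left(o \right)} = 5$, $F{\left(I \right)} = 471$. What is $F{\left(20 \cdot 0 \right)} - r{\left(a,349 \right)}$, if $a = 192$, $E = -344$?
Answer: $\frac{18317070}{38891} \approx 470.98$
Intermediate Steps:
$r{\left(B,D \right)} = - \frac{591}{5 + B - 112 D}$ ($r{\left(B,D \right)} = \frac{-344 - 247}{B - \left(-5 + 112 D\right)} = - \frac{591}{B - \left(-5 + 112 D\right)} = - \frac{591}{5 + B - 112 D}$)
$F{\left(20 \cdot 0 \right)} - r{\left(a,349 \right)} = 471 - - \frac{591}{5 + 192 - 39088} = 471 - - \frac{591}{-38891} = 471 - \left(-591\right) \left(- \frac{1}{38891}\right) = 471 - \frac{591}{38891} = \frac{18317070}{38891}$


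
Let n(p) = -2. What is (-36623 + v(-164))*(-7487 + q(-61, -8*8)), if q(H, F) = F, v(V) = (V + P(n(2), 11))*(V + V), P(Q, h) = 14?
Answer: -94968927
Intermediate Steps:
v(V) = 2*V*(14 + V) (v(V) = (V + 14)*(V + V) = (14 + V)*(2*V) = 2*V*(14 + V))
(-36623 + v(-164))*(-7487 + q(-61, -8*8)) = (-36623 + 2*(-164)*(14 - 164))*(-7487 - 8*8) = (-36623 + 2*(-164)*(-150))*(-7487 - 64) = (-36623 + 49200)*(-7551) = 12577*(-7551) = -94968927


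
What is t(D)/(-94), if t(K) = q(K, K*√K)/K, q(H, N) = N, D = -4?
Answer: -I/47 ≈ -0.021277*I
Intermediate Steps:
t(K) = √K (t(K) = (K*√K)/K = K^(3/2)/K = √K)
t(D)/(-94) = √(-4)/(-94) = (2*I)*(-1/94) = -I/47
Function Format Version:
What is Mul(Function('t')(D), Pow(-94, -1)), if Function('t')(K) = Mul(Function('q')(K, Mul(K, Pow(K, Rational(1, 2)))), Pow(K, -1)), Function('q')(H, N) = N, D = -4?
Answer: Mul(Rational(-1, 47), I) ≈ Mul(-0.021277, I)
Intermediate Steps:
Function('t')(K) = Pow(K, Rational(1, 2)) (Function('t')(K) = Mul(Mul(K, Pow(K, Rational(1, 2))), Pow(K, -1)) = Mul(Pow(K, Rational(3, 2)), Pow(K, -1)) = Pow(K, Rational(1, 2)))
Mul(Function('t')(D), Pow(-94, -1)) = Mul(Pow(-4, Rational(1, 2)), Pow(-94, -1)) = Mul(Mul(2, I), Rational(-1, 94)) = Mul(Rational(-1, 47), I)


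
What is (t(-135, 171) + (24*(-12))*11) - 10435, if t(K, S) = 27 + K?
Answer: -13711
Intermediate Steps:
(t(-135, 171) + (24*(-12))*11) - 10435 = ((27 - 135) + (24*(-12))*11) - 10435 = (-108 - 288*11) - 10435 = (-108 - 3168) - 10435 = -3276 - 10435 = -13711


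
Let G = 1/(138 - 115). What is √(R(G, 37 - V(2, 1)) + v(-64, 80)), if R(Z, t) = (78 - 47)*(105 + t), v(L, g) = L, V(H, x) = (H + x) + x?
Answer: 7*√86 ≈ 64.915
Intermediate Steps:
V(H, x) = H + 2*x
G = 1/23 ≈ 0.043478
R(Z, t) = 3255 + 31*t (R(Z, t) = 31*(105 + t) = 3255 + 31*t)
√(R(G, 37 - V(2, 1)) + v(-64, 80)) = √((3255 + 31*(37 - (2 + 2*1))) - 64) = √((3255 + 31*(37 - (2 + 2))) - 64) = √((3255 + 31*(37 - 1*4)) - 64) = √((3255 + 31*(37 - 4)) - 64) = √((3255 + 31*33) - 64) = √((3255 + 1023) - 64) = √(4278 - 64) = √4214 = 7*√86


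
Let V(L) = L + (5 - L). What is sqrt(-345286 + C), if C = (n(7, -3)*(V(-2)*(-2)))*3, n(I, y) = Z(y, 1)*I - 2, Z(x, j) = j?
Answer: 26*I*sqrt(511) ≈ 587.74*I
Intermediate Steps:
V(L) = 5
n(I, y) = -2 + I (n(I, y) = 1*I - 2 = I - 2 = -2 + I)
C = -150 (C = ((-2 + 7)*(5*(-2)))*3 = (5*(-10))*3 = -50*3 = -150)
sqrt(-345286 + C) = sqrt(-345286 - 150) = sqrt(-345436) = 26*I*sqrt(511)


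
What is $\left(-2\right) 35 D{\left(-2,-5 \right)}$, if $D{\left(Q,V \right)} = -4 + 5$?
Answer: $-70$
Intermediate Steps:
$D{\left(Q,V \right)} = 1$
$\left(-2\right) 35 D{\left(-2,-5 \right)} = \left(-2\right) 35 \cdot 1 = \left(-70\right) 1 = -70$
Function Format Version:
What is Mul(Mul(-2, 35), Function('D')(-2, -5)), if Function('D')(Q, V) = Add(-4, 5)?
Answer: -70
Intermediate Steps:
Function('D')(Q, V) = 1
Mul(Mul(-2, 35), Function('D')(-2, -5)) = Mul(Mul(-2, 35), 1) = Mul(-70, 1) = -70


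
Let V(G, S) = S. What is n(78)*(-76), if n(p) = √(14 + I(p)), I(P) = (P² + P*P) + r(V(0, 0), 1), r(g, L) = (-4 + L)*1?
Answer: -76*√12179 ≈ -8387.3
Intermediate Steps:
r(g, L) = -4 + L
I(P) = -3 + 2*P² (I(P) = (P² + P*P) + (-4 + 1) = (P² + P²) - 3 = 2*P² - 3 = -3 + 2*P²)
n(p) = √(11 + 2*p²) (n(p) = √(14 + (-3 + 2*p²)) = √(11 + 2*p²))
n(78)*(-76) = √(11 + 2*78²)*(-76) = √(11 + 2*6084)*(-76) = √(11 + 12168)*(-76) = √12179*(-76) = -76*√12179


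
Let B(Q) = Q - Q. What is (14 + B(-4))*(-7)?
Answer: -98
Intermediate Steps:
B(Q) = 0
(14 + B(-4))*(-7) = (14 + 0)*(-7) = 14*(-7) = -98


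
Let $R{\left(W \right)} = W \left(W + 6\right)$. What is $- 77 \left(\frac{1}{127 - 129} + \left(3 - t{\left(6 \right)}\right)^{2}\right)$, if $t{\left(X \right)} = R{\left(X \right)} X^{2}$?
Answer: $- \frac{1032249757}{2} \approx -5.1612 \cdot 10^{8}$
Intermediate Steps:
$R{\left(W \right)} = W \left(6 + W\right)$
$t{\left(X \right)} = X^{3} \left(6 + X\right)$ ($t{\left(X \right)} = X \left(6 + X\right) X^{2} = X^{3} \left(6 + X\right)$)
$- 77 \left(\frac{1}{127 - 129} + \left(3 - t{\left(6 \right)}\right)^{2}\right) = - 77 \left(\frac{1}{127 - 129} + \left(3 - 6^{3} \left(6 + 6\right)\right)^{2}\right) = - 77 \left(\frac{1}{-2} + \left(3 - 216 \cdot 12\right)^{2}\right) = - 77 \left(- \frac{1}{2} + \left(3 - 2592\right)^{2}\right) = - 77 \left(- \frac{1}{2} + \left(-2589\right)^{2}\right) = - 77 \left(- \frac{1}{2} + 6702921\right) = \left(-77\right) \frac{13405841}{2} = - \frac{1032249757}{2}$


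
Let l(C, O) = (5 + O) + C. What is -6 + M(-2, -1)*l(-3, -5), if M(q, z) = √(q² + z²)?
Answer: -6 - 3*√5 ≈ -12.708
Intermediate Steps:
l(C, O) = 5 + C + O
-6 + M(-2, -1)*l(-3, -5) = -6 + √((-2)² + (-1)²)*(5 - 3 - 5) = -6 + √(4 + 1)*(-3) = -6 + √5*(-3) = -6 - 3*√5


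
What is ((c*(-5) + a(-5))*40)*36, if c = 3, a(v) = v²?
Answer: 14400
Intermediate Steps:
((c*(-5) + a(-5))*40)*36 = ((3*(-5) + (-5)²)*40)*36 = ((-15 + 25)*40)*36 = (10*40)*36 = 400*36 = 14400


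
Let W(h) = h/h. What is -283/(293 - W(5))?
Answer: -283/292 ≈ -0.96918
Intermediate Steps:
W(h) = 1
-283/(293 - W(5)) = -283/(293 - 1*1) = -283/(293 - 1) = -283/292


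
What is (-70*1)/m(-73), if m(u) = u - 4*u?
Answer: -70/219 ≈ -0.31963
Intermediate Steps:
m(u) = -3*u
(-70*1)/m(-73) = (-70*1)/((-3*(-73))) = -70/219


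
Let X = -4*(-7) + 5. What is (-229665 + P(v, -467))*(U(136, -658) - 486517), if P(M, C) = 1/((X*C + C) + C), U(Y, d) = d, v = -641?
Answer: 365758754697310/3269 ≈ 1.1189e+11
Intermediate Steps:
X = 33 (X = 28 + 5 = 33)
P(M, C) = 1/(35*C) (P(M, C) = 1/((33*C + C) + C) = 1/(34*C + C) = 1/(35*C))
(-229665 + P(v, -467))*(U(136, -658) - 486517) = (-229665 + (1/35)/(-467))*(-658 - 486517) = (-229665 + (1/35)*(-1/467))*(-487175) = (-229665 - 1/16345)*(-487175) = -3753874426/16345*(-487175) = 365758754697310/3269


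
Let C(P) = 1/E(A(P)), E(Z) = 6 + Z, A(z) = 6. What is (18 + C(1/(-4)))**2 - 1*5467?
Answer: -740159/144 ≈ -5140.0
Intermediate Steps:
C(P) = 1/12 (C(P) = 1/(6 + 6) = 1/12)
(18 + C(1/(-4)))**2 - 1*5467 = (18 + 1/12)**2 - 1*5467 = (217/12)**2 - 5467 = 47089/144 - 5467 = -740159/144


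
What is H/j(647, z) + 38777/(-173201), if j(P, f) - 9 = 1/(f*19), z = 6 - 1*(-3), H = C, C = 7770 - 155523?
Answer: -625159304849/38104220 ≈ -16407.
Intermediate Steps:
C = -147753
H = -147753
z = 9 (z = 6 + 3 = 9)
j(P, f) = 9 + 1/(19*f) (j(P, f) = 9 + 1/(f*19) = 9 + 1/(19*f))
H/j(647, z) + 38777/(-173201) = -147753/(9 + (1/19)/9) + 38777/(-173201) = -147753/(9 + (1/19)*(⅑)) + 38777*(-1/173201) = -147753/(9 + 1/171) - 38777/173201 = -147753/1540/171 - 38777/173201 = -147753*171/1540 - 38777/173201 = -25265763/1540 - 38777/173201 = -625159304849/38104220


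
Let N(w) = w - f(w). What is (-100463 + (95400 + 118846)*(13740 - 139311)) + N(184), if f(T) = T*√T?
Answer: -26903184745 - 368*√46 ≈ -2.6903e+10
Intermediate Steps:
f(T) = T^(3/2)
N(w) = w - w^(3/2)
(-100463 + (95400 + 118846)*(13740 - 139311)) + N(184) = (-100463 + (95400 + 118846)*(13740 - 139311)) + (184 - 184^(3/2)) = (-100463 + 214246*(-125571)) + (184 - 368*√46) = (-100463 - 26903084466) + (184 - 368*√46) = -26903184929 + (184 - 368*√46) = -26903184745 - 368*√46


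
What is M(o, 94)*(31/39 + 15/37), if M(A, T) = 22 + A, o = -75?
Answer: -91796/1443 ≈ -63.615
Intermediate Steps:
M(o, 94)*(31/39 + 15/37) = (22 - 75)*(31/39 + 15/37) = -53*(31*(1/39) + 15*(1/37)) = -53*(31/39 + 15/37) = -53*1732/1443 = -91796/1443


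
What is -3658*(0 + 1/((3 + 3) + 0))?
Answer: -1829/3 ≈ -609.67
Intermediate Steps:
-3658*(0 + 1/((3 + 3) + 0)) = -3658*(0 + 1/(6 + 0)) = -3658*(0 + 1/6) = -3658*(0 + ⅙) = -3658*⅙ = -1829/3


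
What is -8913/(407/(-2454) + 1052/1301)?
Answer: -28456125102/2052101 ≈ -13867.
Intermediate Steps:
-8913/(407/(-2454) + 1052/1301) = -8913/(407*(-1/2454) + 1052*(1/1301)) = -8913/(-407/2454 + 1052/1301) = -8913/2052101/3192654 = -8913*3192654/2052101 = -28456125102/2052101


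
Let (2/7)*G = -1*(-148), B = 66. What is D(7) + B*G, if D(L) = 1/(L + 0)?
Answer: 239317/7 ≈ 34188.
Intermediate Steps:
D(L) = 1/L
G = 518 (G = 7*(-1*(-148))/2 = (7/2)*148 = 518)
D(7) + B*G = 1/7 + 66*518 = ⅐ + 34188 = 239317/7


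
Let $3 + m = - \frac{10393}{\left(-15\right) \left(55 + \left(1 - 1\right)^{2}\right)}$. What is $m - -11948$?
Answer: $\frac{9865018}{825} \approx 11958.0$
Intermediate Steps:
$m = \frac{7918}{825}$ ($m = -3 - \frac{10393}{\left(-15\right) \left(55 + \left(1 - 1\right)^{2}\right)} = -3 - \frac{10393}{\left(-15\right) \left(55 + 0^{2}\right)} = -3 - \frac{10393}{\left(-15\right) \left(55 + 0\right)} = -3 - \frac{10393}{\left(-15\right) 55} = -3 - \frac{10393}{-825} = -3 - - \frac{10393}{825} = -3 + \frac{10393}{825} = \frac{7918}{825} \approx 9.5976$)
$m - -11948 = \frac{7918}{825} - -11948 = \frac{7918}{825} + 11948 = \frac{9865018}{825}$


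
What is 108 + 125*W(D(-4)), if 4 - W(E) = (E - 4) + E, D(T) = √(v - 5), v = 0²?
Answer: 1108 - 250*I*√5 ≈ 1108.0 - 559.02*I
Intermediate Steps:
v = 0
D(T) = I*√5 (D(T) = √(0 - 5) = √(-5) = I*√5)
W(E) = 8 - 2*E (W(E) = 4 - ((E - 4) + E) = 4 - ((-4 + E) + E) = 4 - (-4 + 2*E) = 4 + (4 - 2*E) = 8 - 2*E)
108 + 125*W(D(-4)) = 108 + 125*(8 - 2*I*√5) = 108 + (1000 - 250*I*√5) = 1108 - 250*I*√5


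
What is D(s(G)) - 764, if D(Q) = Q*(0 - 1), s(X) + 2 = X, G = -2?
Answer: -760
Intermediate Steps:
s(X) = -2 + X
D(Q) = -Q (D(Q) = Q*(-1) = -Q)
D(s(G)) - 764 = -(-2 - 2) - 764 = -1*(-4) - 764 = 4 - 764 = -760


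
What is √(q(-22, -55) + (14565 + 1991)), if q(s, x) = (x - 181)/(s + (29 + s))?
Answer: 16*√14565/15 ≈ 128.73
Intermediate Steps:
q(s, x) = (-181 + x)/(29 + 2*s)
√(q(-22, -55) + (14565 + 1991)) = √((-181 - 55)/(29 + 2*(-22)) + (14565 + 1991)) = √(-236/(29 - 44) + 16556) = √(-236/(-15) + 16556) = √(-1/15*(-236) + 16556) = √(236/15 + 16556) = √(248576/15) = 16*√14565/15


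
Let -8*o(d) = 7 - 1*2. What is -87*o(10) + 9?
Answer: 507/8 ≈ 63.375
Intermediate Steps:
o(d) = -5/8 (o(d) = -(7 - 1*2)/8 = -(7 - 2)/8 = -⅛*5 = -5/8)
-87*o(10) + 9 = -87*(-5/8) + 9 = 435/8 + 9 = 507/8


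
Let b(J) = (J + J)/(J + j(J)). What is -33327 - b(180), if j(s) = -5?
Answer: -1166517/35 ≈ -33329.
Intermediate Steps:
b(J) = 2*J/(-5 + J) (b(J) = (J + J)/(J - 5) = (2*J)/(-5 + J) = 2*J/(-5 + J))
-33327 - b(180) = -33327 - 2*180/(-5 + 180) = -33327 - 2*180/175 = -33327 - 1*72/35 = -33327 - 72/35 = -1166517/35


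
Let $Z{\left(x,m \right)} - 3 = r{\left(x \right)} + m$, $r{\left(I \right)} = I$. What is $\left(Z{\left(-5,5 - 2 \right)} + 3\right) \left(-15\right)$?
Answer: $-60$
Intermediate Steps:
$Z{\left(x,m \right)} = 3 + m + x$ ($Z{\left(x,m \right)} = 3 + \left(x + m\right) = 3 + \left(m + x\right) = 3 + m + x$)
$\left(Z{\left(-5,5 - 2 \right)} + 3\right) \left(-15\right) = \left(\left(3 + \left(5 - 2\right) - 5\right) + 3\right) \left(-15\right) = \left(\left(3 + 3 - 5\right) + 3\right) \left(-15\right) = \left(1 + 3\right) \left(-15\right) = 4 \left(-15\right) = -60$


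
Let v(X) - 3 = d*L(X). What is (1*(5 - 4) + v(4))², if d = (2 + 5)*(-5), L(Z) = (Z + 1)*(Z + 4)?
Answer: 1948816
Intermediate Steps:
L(Z) = (1 + Z)*(4 + Z)
d = -35 (d = 7*(-5) = -35)
v(X) = -137 - 175*X - 35*X² (v(X) = 3 - 35*(4 + X² + 5*X) = 3 + (-140 - 175*X - 35*X²) = -137 - 175*X - 35*X²)
(1*(5 - 4) + v(4))² = (1*(5 - 4) + (-137 - 175*4 - 35*4²))² = (1*1 + (-137 - 700 - 35*16))² = (1 + (-137 - 700 - 560))² = (1 - 1397)² = (-1396)² = 1948816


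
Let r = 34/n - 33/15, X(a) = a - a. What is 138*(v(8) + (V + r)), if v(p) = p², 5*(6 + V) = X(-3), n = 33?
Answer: 431342/55 ≈ 7842.6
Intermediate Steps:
X(a) = 0
r = -193/165 (r = 34/33 - 33/15 = 34*(1/33) - 33*1/15 = 34/33 - 11/5 = -193/165 ≈ -1.1697)
V = -6 (V = -6 + (⅕)*0 = -6 + 0 = -6)
138*(v(8) + (V + r)) = 138*(8² + (-6 - 193/165)) = 138*(64 - 1183/165) = 138*(9377/165) = 431342/55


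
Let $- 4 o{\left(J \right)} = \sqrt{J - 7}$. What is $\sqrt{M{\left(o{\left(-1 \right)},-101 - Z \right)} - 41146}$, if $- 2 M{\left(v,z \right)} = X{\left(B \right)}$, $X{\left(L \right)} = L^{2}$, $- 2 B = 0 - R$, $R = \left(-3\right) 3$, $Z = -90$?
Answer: $\frac{i \sqrt{658498}}{4} \approx 202.87 i$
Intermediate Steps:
$R = -9$
$B = - \frac{9}{2}$ ($B = - \frac{0 - -9}{2} = - \frac{0 + 9}{2} = \left(- \frac{1}{2}\right) 9 = - \frac{9}{2} \approx -4.5$)
$o{\left(J \right)} = - \frac{\sqrt{-7 + J}}{4}$ ($o{\left(J \right)} = - \frac{\sqrt{J - 7}}{4} = - \frac{\sqrt{-7 + J}}{4}$)
$M{\left(v,z \right)} = - \frac{81}{8}$ ($M{\left(v,z \right)} = - \frac{\left(- \frac{9}{2}\right)^{2}}{2} = \left(- \frac{1}{2}\right) \frac{81}{4} = - \frac{81}{8}$)
$\sqrt{M{\left(o{\left(-1 \right)},-101 - Z \right)} - 41146} = \sqrt{- \frac{81}{8} - 41146} = \sqrt{- \frac{329249}{8}} = \frac{i \sqrt{658498}}{4}$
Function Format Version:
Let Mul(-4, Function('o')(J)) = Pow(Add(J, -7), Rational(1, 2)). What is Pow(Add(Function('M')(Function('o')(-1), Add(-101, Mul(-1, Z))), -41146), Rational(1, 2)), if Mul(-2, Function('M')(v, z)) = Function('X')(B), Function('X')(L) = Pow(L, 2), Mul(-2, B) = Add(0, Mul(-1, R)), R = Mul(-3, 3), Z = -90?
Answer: Mul(Rational(1, 4), I, Pow(658498, Rational(1, 2))) ≈ Mul(202.87, I)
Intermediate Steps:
R = -9
B = Rational(-9, 2) (B = Mul(Rational(-1, 2), Add(0, Mul(-1, -9))) = Mul(Rational(-1, 2), Add(0, 9)) = Mul(Rational(-1, 2), 9) = Rational(-9, 2) ≈ -4.5000)
Function('o')(J) = Mul(Rational(-1, 4), Pow(Add(-7, J), Rational(1, 2))) (Function('o')(J) = Mul(Rational(-1, 4), Pow(Add(J, -7), Rational(1, 2))) = Mul(Rational(-1, 4), Pow(Add(-7, J), Rational(1, 2))))
Function('M')(v, z) = Rational(-81, 8) (Function('M')(v, z) = Mul(Rational(-1, 2), Pow(Rational(-9, 2), 2)) = Mul(Rational(-1, 2), Rational(81, 4)) = Rational(-81, 8))
Pow(Add(Function('M')(Function('o')(-1), Add(-101, Mul(-1, Z))), -41146), Rational(1, 2)) = Pow(Add(Rational(-81, 8), -41146), Rational(1, 2)) = Pow(Rational(-329249, 8), Rational(1, 2)) = Mul(Rational(1, 4), I, Pow(658498, Rational(1, 2)))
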